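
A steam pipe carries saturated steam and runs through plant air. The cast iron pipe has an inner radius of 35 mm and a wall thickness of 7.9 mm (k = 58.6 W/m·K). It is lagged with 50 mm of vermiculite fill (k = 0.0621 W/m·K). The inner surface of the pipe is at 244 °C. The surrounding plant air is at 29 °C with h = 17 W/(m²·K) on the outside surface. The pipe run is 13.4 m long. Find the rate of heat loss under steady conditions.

Q ≈ 1380 W

Treating each annulus and film as a series resistance:
R_cast iron pipe wall = ln(42.9/35)/(2π×58.6×13.4) = 4.125×10^-5 K/W
R_vermiculite fill = ln(92.9/42.9)/(2π×0.0621×13.4) = 0.1478 K/W
R_outer film = 1/(h_o·2πr_oL) = 1/(17×2π×0.0929×13.4) = 0.007521 K/W
R_total = 0.1553 K/W
Q = ΔT/R_total = 215/0.1553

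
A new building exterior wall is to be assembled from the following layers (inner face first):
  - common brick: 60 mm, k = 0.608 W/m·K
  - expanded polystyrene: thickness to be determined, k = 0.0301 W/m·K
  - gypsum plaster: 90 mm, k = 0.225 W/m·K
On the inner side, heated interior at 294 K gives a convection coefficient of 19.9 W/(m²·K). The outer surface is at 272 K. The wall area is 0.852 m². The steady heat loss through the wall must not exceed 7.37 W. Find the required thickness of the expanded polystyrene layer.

Series thermal resistances:
R_inner film = 1/(h_i·A) = 1/(19.9×0.852) = 0.05898 K/W
R_common brick = L/(kA) = 0.06/(0.608×0.852) = 0.1158 K/W
R_gypsum plaster = L/(kA) = 0.09/(0.225×0.852) = 0.4695 K/W
Sum of the known resistances R_other = 0.6443 K/W
Required total resistance R_tot = ΔT/Q_allow = 22/7.37 = 2.985 K/W
R_expanded polystyrene = R_tot − R_other = 2.341 K/W
L = R·k·A = 2.341×0.0301×0.852

L ≈ 60 mm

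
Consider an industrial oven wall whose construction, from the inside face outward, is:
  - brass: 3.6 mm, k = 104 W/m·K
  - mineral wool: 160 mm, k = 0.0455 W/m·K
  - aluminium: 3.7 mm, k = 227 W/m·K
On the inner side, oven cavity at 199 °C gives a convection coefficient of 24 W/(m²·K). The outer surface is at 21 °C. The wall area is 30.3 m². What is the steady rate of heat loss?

Q ≈ 1520 W

Model the wall as resistances in series:
R_inner film = 1/(h_i·A) = 1/(24×30.3) = 0.001375 K/W
R_brass = L/(kA) = 0.0036/(104×30.3) = 1.142×10^-6 K/W
R_mineral wool = L/(kA) = 0.16/(0.0455×30.3) = 0.1161 K/W
R_aluminium = L/(kA) = 0.0037/(227×30.3) = 5.379×10^-7 K/W
R_total = 0.1174 K/W
Q = ΔT / R_total = 178 / 0.1174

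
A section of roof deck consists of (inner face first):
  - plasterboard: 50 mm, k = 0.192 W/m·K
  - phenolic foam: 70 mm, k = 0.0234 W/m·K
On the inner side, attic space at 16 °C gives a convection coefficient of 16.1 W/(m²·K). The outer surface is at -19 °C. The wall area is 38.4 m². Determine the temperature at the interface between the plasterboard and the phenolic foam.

T ≈ 12.6 °C

Thermal resistances in series:
R_inner film = 1/(h_i·A) = 1/(16.1×38.4) = 0.001617 K/W
R_plasterboard = L/(kA) = 0.05/(0.192×38.4) = 0.006782 K/W
R_phenolic foam = L/(kA) = 0.07/(0.0234×38.4) = 0.0779 K/W
R_total = 0.0863 K/W;  Q = ΔT/R_total = 35/0.0863 = 405.6 W
T_interface = T_inner − Q·ΣR(inner→interface) = 16 − 406×0.008399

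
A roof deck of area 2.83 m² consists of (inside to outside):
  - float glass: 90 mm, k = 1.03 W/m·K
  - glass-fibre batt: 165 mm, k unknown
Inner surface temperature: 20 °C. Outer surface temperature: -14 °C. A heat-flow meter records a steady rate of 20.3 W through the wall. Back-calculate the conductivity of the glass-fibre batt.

Model the wall as resistances in series:
R_float glass = L/(kA) = 0.09/(1.03×2.83) = 0.03088 K/W
Sum of known resistances R_other = 0.03088 K/W
Total R = ΔT/Q = 34/20.3 = 1.675 K/W
R_glass-fibre batt = R_total − R_other = 1.644 K/W
k = L/(R·A) = 0.165/(1.644×2.83)

k ≈ 0.0355 W/(m·K)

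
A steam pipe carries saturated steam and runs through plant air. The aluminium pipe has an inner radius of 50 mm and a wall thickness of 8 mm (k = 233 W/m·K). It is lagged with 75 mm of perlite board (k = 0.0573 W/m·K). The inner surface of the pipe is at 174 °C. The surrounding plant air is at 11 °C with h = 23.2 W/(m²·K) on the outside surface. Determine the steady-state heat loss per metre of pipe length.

Cylindrical conduction, so R = ln(r₂/r₁)/(2πkL) per layer, in series:
R_aluminium pipe wall = ln(58/50)/(2π×233×1) = 1.014×10^-4 K/W
R_perlite board = ln(133/58)/(2π×0.0573×1) = 2.305 K/W
R_outer film = 1/(h_o·2πr_oL) = 1/(23.2×2π×0.133×1) = 0.05158 K/W
R_total = 2.357 K/W
Q = ΔT/R_total = 163/2.357

q′ ≈ 69.2 W/m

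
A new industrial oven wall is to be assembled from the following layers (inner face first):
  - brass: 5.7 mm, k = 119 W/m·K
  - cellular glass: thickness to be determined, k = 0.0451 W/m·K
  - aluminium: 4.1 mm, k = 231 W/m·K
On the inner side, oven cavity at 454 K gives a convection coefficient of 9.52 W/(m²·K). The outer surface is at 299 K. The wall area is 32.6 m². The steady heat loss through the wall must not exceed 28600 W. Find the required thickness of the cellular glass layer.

L ≈ 3.23 mm

Treating each layer as a thermal resistance in series:
R_inner film = 1/(h_i·A) = 1/(9.52×32.6) = 0.003222 K/W
R_brass = L/(kA) = 0.0057/(119×32.6) = 1.469×10^-6 K/W
R_aluminium = L/(kA) = 0.0041/(231×32.6) = 5.444×10^-7 K/W
Sum of the known resistances R_other = 0.003224 K/W
Required total resistance R_tot = ΔT/Q_allow = 155/28600 = 0.00542 K/W
R_cellular glass = R_tot − R_other = 0.002195 K/W
L = R·k·A = 0.002195×0.0451×32.6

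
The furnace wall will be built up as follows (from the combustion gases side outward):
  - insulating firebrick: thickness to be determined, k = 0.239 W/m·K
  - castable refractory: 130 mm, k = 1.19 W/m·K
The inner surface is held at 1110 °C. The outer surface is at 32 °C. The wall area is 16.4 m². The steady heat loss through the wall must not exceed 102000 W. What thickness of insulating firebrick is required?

L ≈ 15.3 mm

Model the wall as resistances in series:
R_castable refractory = L/(kA) = 0.13/(1.19×16.4) = 0.006661 K/W
Sum of the known resistances R_other = 0.006661 K/W
Required total resistance R_tot = ΔT/Q_allow = 1078/102000 = 0.01057 K/W
R_insulating firebrick = R_tot − R_other = 0.003907 K/W
L = R·k·A = 0.003907×0.239×16.4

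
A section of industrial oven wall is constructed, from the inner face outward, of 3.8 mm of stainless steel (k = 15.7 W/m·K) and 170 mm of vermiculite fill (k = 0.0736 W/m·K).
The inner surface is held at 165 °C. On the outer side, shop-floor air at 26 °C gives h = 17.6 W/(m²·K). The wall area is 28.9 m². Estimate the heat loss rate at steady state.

Q ≈ 1700 W

Series thermal resistances:
R_stainless steel = L/(kA) = 0.0038/(15.7×28.9) = 8.375×10^-6 K/W
R_vermiculite fill = L/(kA) = 0.17/(0.0736×28.9) = 0.07992 K/W
R_outer film = 1/(h_o·A) = 1/(17.6×28.9) = 0.001966 K/W
R_total = 0.0819 K/W
Q = ΔT / R_total = 139 / 0.0819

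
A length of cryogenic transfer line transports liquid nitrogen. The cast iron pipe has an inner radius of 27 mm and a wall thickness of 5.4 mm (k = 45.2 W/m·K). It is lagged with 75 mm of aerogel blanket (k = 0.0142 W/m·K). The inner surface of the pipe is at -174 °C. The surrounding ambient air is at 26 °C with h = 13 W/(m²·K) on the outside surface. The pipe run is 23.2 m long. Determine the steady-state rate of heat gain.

Q ≈ 343 W

Per-layer cylindrical resistances, series-summed:
R_cast iron pipe wall = ln(32.4/27)/(2π×45.2×23.2) = 2.767×10^-5 K/W
R_aerogel blanket = ln(107.4/32.4)/(2π×0.0142×23.2) = 0.579 K/W
R_outer film = 1/(h_o·2πr_oL) = 1/(13×2π×0.1074×23.2) = 0.004913 K/W
R_total = 0.5839 K/W
Q = ΔT/R_total = 200/0.5839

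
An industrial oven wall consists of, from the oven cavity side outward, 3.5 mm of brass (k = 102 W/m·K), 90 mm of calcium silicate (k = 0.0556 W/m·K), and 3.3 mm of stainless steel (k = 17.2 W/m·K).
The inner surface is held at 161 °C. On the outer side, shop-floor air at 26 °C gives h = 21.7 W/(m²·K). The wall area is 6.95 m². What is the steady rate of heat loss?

Q ≈ 564 W

Model the wall as resistances in series:
R_brass = L/(kA) = 0.0035/(102×6.95) = 4.937×10^-6 K/W
R_calcium silicate = L/(kA) = 0.09/(0.0556×6.95) = 0.2329 K/W
R_stainless steel = L/(kA) = 0.0033/(17.2×6.95) = 2.761×10^-5 K/W
R_outer film = 1/(h_o·A) = 1/(21.7×6.95) = 0.006631 K/W
R_total = 0.2396 K/W
Q = ΔT / R_total = 135 / 0.2396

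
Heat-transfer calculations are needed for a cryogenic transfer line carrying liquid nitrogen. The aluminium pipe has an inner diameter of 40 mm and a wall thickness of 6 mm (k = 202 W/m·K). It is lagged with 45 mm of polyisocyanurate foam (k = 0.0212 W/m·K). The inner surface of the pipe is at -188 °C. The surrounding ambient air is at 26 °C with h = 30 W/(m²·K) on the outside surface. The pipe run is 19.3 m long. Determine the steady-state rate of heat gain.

Per-layer cylindrical resistances, series-summed:
R_aluminium pipe wall = ln(26/20)/(2π×202×19.3) = 1.071×10^-5 K/W
R_polyisocyanurate foam = ln(71/26)/(2π×0.0212×19.3) = 0.3908 K/W
R_outer film = 1/(h_o·2πr_oL) = 1/(30×2π×0.071×19.3) = 0.003872 K/W
R_total = 0.3946 K/W
Q = ΔT/R_total = 214/0.3946

Q ≈ 542 W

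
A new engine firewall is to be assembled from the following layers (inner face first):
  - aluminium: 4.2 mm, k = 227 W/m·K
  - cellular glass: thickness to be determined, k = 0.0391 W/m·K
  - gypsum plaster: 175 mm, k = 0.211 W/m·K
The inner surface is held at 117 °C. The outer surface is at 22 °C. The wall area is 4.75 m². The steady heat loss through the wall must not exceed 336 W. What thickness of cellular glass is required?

Series thermal resistances:
R_aluminium = L/(kA) = 0.0042/(227×4.75) = 3.895×10^-6 K/W
R_gypsum plaster = L/(kA) = 0.175/(0.211×4.75) = 0.1746 K/W
Sum of the known resistances R_other = 0.1746 K/W
Required total resistance R_tot = ΔT/Q_allow = 95/336 = 0.2827 K/W
R_cellular glass = R_tot − R_other = 0.1081 K/W
L = R·k·A = 0.1081×0.0391×4.75

L ≈ 20.1 mm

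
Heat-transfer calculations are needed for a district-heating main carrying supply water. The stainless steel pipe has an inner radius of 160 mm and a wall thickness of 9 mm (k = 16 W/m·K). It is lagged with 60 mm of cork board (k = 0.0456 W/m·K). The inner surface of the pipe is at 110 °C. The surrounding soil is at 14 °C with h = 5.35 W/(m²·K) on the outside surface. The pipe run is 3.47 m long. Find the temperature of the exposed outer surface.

T ≈ 24.5 °C

Cylindrical conduction, so R = ln(r₂/r₁)/(2πkL) per layer, in series:
R_stainless steel pipe wall = ln(169/160)/(2π×16×3.47) = 1.569×10^-4 K/W
R_cork board = ln(229/169)/(2π×0.0456×3.47) = 0.3056 K/W
R_outer film = 1/(h_o·2πr_oL) = 1/(5.35×2π×0.229×3.47) = 0.03744 K/W
R_total = 0.3432 K/W
Q = ΔT/R_total = 96/0.3432
Q = 280 W
T_interface = T_inner − Q·ΣR(inner→interface) = 110 − 280×0.3058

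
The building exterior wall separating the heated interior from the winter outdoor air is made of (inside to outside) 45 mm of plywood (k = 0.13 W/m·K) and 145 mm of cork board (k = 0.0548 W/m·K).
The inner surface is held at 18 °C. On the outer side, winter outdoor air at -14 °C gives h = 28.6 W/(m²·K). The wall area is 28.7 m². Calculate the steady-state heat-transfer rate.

Treating each layer as a thermal resistance in series:
R_plywood = L/(kA) = 0.045/(0.13×28.7) = 0.01206 K/W
R_cork board = L/(kA) = 0.145/(0.0548×28.7) = 0.09219 K/W
R_outer film = 1/(h_o·A) = 1/(28.6×28.7) = 0.001218 K/W
R_total = 0.1055 K/W
Q = ΔT / R_total = 32 / 0.1055

Q ≈ 303 W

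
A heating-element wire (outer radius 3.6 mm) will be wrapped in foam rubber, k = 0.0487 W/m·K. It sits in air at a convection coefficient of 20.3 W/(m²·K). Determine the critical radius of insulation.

r_cr ≈ 2.4 mm

For a cylinder r_cr = k/h = 0.0487/20.3
r_cr = 2.4 mm; since the bare radius (3.6 mm) is above r_cr, any added insulation will reduce heat loss.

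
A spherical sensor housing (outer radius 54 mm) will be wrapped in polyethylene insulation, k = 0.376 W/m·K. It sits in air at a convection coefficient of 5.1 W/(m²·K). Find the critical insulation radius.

r_cr ≈ 147 mm

For a sphere r_cr = 2k/h = 2×0.376/5.1
r_cr = 147 mm; since the bare radius (54 mm) is below r_cr, adding a thin layer of insulation will *increase* heat loss.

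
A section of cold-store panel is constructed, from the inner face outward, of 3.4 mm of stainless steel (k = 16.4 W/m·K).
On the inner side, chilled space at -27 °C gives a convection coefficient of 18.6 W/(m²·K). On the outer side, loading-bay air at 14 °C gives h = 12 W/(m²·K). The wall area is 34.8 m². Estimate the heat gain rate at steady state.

Q ≈ 10400 W

Using the resistance-network approach (series):
R_inner film = 1/(h_i·A) = 1/(18.6×34.8) = 0.001545 K/W
R_stainless steel = L/(kA) = 0.0034/(16.4×34.8) = 5.957×10^-6 K/W
R_outer film = 1/(h_o·A) = 1/(12×34.8) = 0.002395 K/W
R_total = 0.003946 K/W
Q = ΔT / R_total = 41 / 0.003946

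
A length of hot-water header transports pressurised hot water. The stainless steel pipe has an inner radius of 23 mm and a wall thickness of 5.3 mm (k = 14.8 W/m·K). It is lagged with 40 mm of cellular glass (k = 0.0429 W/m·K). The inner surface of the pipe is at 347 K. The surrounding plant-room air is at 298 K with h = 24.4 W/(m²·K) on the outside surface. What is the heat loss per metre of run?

q′ ≈ 14.6 W/m

Per-layer cylindrical resistances, series-summed:
R_stainless steel pipe wall = ln(28.3/23)/(2π×14.8×1) = 0.00223 K/W
R_cellular glass = ln(68.3/28.3)/(2π×0.0429×1) = 3.269 K/W
R_outer film = 1/(h_o·2πr_oL) = 1/(24.4×2π×0.0683×1) = 0.0955 K/W
R_total = 3.366 K/W
Q = ΔT/R_total = 49/3.366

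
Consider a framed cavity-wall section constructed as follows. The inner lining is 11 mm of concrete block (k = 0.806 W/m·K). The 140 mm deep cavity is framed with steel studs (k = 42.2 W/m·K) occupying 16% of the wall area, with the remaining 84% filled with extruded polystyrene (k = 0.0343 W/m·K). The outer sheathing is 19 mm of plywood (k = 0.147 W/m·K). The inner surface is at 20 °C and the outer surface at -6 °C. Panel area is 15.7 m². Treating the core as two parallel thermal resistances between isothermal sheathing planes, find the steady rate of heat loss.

Sheathing layers in series; stud and cavity paths in parallel between them.
R_inner = 0.011/(0.806×15.7) = 8.693×10^-4 K/W
R_stud  = 0.14/(42.2×0.16×15.7) = 0.001321 K/W
R_cav   = 0.14/(0.0343×0.84×15.7) = 0.3095 K/W
1/R_core = 1/R_stud + 1/R_cav → R_core = 0.001315 K/W
R_outer = 0.019/(0.147×15.7) = 0.008233 K/W
R_total = 0.01042 K/W
Q = ΔT/R_total = 26/0.01042

Q ≈ 2500 W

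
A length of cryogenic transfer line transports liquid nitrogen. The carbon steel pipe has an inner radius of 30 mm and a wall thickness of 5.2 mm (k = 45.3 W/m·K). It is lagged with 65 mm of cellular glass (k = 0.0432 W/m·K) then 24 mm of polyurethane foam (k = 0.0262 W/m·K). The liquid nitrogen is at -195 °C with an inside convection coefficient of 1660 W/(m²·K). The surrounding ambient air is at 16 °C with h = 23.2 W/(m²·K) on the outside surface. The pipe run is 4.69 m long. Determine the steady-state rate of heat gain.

Q ≈ 190 W

For a radial system each layer contributes R = ln(r_out/r_in)/(2πkL); films add R = 1/(hA).
R_inner film = 1/(h_i·2πr₁L) = 1/(1660×2π×0.03×4.69) = 6.814×10^-4 K/W
R_carbon steel pipe wall = ln(35.2/30)/(2π×45.3×4.69) = 1.197×10^-4 K/W
R_cellular glass = ln(100.2/35.2)/(2π×0.0432×4.69) = 0.8218 K/W
R_polyurethane foam = ln(124.2/100.2)/(2π×0.0262×4.69) = 0.2781 K/W
R_outer film = 1/(h_o·2πr_oL) = 1/(23.2×2π×0.1242×4.69) = 0.01178 K/W
R_total = 1.112 K/W
Q = ΔT/R_total = 211/1.112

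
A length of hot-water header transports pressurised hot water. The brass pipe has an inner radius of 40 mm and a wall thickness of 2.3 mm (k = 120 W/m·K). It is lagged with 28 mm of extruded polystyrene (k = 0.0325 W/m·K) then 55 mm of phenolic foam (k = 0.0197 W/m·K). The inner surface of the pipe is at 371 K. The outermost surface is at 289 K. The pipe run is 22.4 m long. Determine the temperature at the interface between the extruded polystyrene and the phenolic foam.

Treating each annulus and film as a series resistance:
R_brass pipe wall = ln(42.3/40)/(2π×120×22.4) = 3.31×10^-6 K/W
R_extruded polystyrene = ln(70.3/42.3)/(2π×0.0325×22.4) = 0.1111 K/W
R_phenolic foam = ln(125.3/70.3)/(2π×0.0197×22.4) = 0.2084 K/W
R_total = 0.3195 K/W
Q = ΔT/R_total = 82/0.3195
Q = 257 W
T_interface = T_inner − Q·ΣR(inner→interface) = 371 − 257×0.1111

T ≈ 342 K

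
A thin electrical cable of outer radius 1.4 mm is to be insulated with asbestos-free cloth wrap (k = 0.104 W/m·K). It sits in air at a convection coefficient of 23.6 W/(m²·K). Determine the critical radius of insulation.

r_cr ≈ 4.41 mm

For a cylinder r_cr = k/h = 0.104/23.6
r_cr = 4.41 mm; since the bare radius (1.4 mm) is below r_cr, adding a thin layer of insulation will *increase* heat loss.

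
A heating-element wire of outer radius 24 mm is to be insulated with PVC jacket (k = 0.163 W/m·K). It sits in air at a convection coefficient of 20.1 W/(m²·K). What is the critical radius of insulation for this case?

For a cylinder r_cr = k/h = 0.163/20.1
r_cr = 8.11 mm; since the bare radius (24 mm) is above r_cr, any added insulation will reduce heat loss.

r_cr ≈ 8.11 mm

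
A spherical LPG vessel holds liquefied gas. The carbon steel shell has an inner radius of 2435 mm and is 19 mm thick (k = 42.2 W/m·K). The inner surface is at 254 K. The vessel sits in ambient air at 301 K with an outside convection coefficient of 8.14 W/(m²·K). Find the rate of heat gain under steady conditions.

Q ≈ 28800 W

For a spherical shell R = (1/r₁ − 1/r₂)/(4πk); film R = 1/(h·4πr²). In series:
R_carbon steel shell = (1/2.435 − 1/2.454)/(4π×42.2) = 5.996×10^-6 K/W
R_outer film = 1/(h·4πr_o²) = 1/(8.14×4π×2.454²) = 0.001623 K/W
R_total = 0.001629 K/W
Q = ΔT/R_total = 47/0.001629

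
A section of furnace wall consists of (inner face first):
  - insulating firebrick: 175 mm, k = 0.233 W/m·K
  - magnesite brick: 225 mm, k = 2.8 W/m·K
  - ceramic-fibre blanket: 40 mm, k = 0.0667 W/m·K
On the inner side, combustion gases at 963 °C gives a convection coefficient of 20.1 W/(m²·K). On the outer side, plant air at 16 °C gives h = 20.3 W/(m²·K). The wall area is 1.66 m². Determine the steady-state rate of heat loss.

Q ≈ 1030 W

Using the resistance-network approach (series):
R_inner film = 1/(h_i·A) = 1/(20.1×1.66) = 0.02997 K/W
R_insulating firebrick = L/(kA) = 0.175/(0.233×1.66) = 0.4525 K/W
R_magnesite brick = L/(kA) = 0.225/(2.8×1.66) = 0.04841 K/W
R_ceramic-fibre blanket = L/(kA) = 0.04/(0.0667×1.66) = 0.3613 K/W
R_outer film = 1/(h_o·A) = 1/(20.3×1.66) = 0.02968 K/W
R_total = 0.9218 K/W
Q = ΔT / R_total = 947 / 0.9218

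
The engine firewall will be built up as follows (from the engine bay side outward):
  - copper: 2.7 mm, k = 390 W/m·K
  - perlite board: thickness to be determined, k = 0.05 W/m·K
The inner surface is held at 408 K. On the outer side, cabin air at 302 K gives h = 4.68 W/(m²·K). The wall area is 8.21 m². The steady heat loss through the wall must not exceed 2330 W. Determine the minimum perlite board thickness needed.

Treating each layer as a thermal resistance in series:
R_copper = L/(kA) = 0.0027/(390×8.21) = 8.432×10^-7 K/W
R_outer film = 1/(h_o·A) = 1/(4.68×8.21) = 0.02603 K/W
Sum of the known resistances R_other = 0.02603 K/W
Required total resistance R_tot = ΔT/Q_allow = 106/2330 = 0.04549 K/W
R_perlite board = R_tot − R_other = 0.01947 K/W
L = R·k·A = 0.01947×0.05×8.21

L ≈ 7.99 mm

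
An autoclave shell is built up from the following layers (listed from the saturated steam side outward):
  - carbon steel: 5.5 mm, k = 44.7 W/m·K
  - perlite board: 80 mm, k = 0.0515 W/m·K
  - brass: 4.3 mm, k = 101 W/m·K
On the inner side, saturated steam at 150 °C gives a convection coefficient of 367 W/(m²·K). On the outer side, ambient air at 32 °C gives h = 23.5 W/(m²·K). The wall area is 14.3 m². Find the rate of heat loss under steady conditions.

Q ≈ 1060 W

Using the resistance-network approach (series):
R_inner film = 1/(h_i·A) = 1/(367×14.3) = 1.905×10^-4 K/W
R_carbon steel = L/(kA) = 0.0055/(44.7×14.3) = 8.604×10^-6 K/W
R_perlite board = L/(kA) = 0.08/(0.0515×14.3) = 0.1086 K/W
R_brass = L/(kA) = 0.0043/(101×14.3) = 2.977×10^-6 K/W
R_outer film = 1/(h_o·A) = 1/(23.5×14.3) = 0.002976 K/W
R_total = 0.1118 K/W
Q = ΔT / R_total = 118 / 0.1118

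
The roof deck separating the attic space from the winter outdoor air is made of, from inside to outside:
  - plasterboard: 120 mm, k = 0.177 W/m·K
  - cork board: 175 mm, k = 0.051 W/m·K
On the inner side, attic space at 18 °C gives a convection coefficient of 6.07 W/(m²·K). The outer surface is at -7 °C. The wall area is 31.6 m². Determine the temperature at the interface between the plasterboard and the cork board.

Using the resistance-network approach (series):
R_inner film = 1/(h_i·A) = 1/(6.07×31.6) = 0.005213 K/W
R_plasterboard = L/(kA) = 0.12/(0.177×31.6) = 0.02145 K/W
R_cork board = L/(kA) = 0.175/(0.051×31.6) = 0.1086 K/W
R_total = 0.1353 K/W;  Q = ΔT/R_total = 25/0.1353 = 184.8 W
T_interface = T_inner − Q·ΣR(inner→interface) = 18 − 185×0.02667

T ≈ 13.1 °C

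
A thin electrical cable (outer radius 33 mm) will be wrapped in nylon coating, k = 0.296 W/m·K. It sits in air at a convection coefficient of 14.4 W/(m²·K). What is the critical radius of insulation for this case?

r_cr ≈ 20.6 mm

For a cylinder r_cr = k/h = 0.296/14.4
r_cr = 20.6 mm; since the bare radius (33 mm) is above r_cr, any added insulation will reduce heat loss.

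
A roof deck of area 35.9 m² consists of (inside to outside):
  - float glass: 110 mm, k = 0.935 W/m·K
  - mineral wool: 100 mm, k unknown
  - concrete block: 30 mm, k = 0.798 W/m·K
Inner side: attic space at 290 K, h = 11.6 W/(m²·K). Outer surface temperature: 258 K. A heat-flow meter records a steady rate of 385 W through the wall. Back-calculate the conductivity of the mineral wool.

Treating each layer as a thermal resistance in series:
R_inner film = 1/(h_i·A) = 1/(11.6×35.9) = 0.002401 K/W
R_float glass = L/(kA) = 0.11/(0.935×35.9) = 0.003277 K/W
R_concrete block = L/(kA) = 0.03/(0.798×35.9) = 0.001047 K/W
Sum of known resistances R_other = 0.006726 K/W
Total R = ΔT/Q = 32/385 = 0.08312 K/W
R_mineral wool = R_total − R_other = 0.07639 K/W
k = L/(R·A) = 0.1/(0.07639×35.9)

k ≈ 0.0365 W/(m·K)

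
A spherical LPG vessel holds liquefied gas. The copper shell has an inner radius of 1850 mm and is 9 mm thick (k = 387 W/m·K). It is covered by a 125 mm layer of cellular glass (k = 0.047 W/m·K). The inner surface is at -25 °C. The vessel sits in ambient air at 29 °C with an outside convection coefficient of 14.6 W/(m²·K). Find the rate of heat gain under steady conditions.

Spherical conduction: R = (1/r_in − 1/r_out)/(4πk) per layer; series-sum.
R_copper shell = (1/1.85 − 1/1.859)/(4π×387) = 5.381×10^-7 K/W
R_cellular glass = (1/1.859 − 1/1.984)/(4π×0.047) = 0.05738 K/W
R_outer film = 1/(h·4πr_o²) = 1/(14.6×4π×1.984²) = 0.001385 K/W
R_total = 0.05877 K/W
Q = ΔT/R_total = 54/0.05877

Q ≈ 919 W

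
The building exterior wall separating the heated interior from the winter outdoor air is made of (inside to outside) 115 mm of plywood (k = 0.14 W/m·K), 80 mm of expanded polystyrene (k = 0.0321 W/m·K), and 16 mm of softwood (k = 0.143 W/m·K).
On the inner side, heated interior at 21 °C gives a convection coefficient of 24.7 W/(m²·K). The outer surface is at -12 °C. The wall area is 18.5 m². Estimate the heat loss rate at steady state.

Q ≈ 176 W

Using the resistance-network approach (series):
R_inner film = 1/(h_i·A) = 1/(24.7×18.5) = 0.002188 K/W
R_plywood = L/(kA) = 0.115/(0.14×18.5) = 0.0444 K/W
R_expanded polystyrene = L/(kA) = 0.08/(0.0321×18.5) = 0.1347 K/W
R_softwood = L/(kA) = 0.016/(0.143×18.5) = 0.006048 K/W
R_total = 0.1874 K/W
Q = ΔT / R_total = 33 / 0.1874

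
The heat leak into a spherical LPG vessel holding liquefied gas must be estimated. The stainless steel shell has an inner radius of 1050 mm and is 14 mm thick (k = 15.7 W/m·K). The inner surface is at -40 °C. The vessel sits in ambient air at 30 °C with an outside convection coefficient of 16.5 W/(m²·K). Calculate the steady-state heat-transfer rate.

Q ≈ 16200 W

Radial (spherical) resistances in series:
R_stainless steel shell = (1/1.05 − 1/1.064)/(4π×15.7) = 6.352×10^-5 K/W
R_outer film = 1/(h·4πr_o²) = 1/(16.5×4π×1.064²) = 0.00426 K/W
R_total = 0.004324 K/W
Q = ΔT/R_total = 70/0.004324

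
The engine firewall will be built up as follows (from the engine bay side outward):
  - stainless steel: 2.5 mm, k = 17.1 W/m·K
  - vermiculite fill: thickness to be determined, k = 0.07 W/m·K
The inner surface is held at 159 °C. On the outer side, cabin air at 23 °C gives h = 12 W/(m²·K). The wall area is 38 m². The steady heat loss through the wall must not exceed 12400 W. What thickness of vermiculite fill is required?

Series thermal resistances:
R_stainless steel = L/(kA) = 0.0025/(17.1×38) = 3.847×10^-6 K/W
R_outer film = 1/(h_o·A) = 1/(12×38) = 0.002193 K/W
Sum of the known resistances R_other = 0.002197 K/W
Required total resistance R_tot = ΔT/Q_allow = 136/12400 = 0.01097 K/W
R_vermiculite fill = R_tot − R_other = 0.008771 K/W
L = R·k·A = 0.008771×0.07×38

L ≈ 23.3 mm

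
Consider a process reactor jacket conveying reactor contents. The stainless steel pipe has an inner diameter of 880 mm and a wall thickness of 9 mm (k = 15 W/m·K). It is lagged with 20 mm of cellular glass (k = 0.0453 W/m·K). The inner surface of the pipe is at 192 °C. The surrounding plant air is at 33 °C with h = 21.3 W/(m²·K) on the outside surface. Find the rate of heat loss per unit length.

Per-layer cylindrical resistances, series-summed:
R_stainless steel pipe wall = ln(449/440)/(2π×15×1) = 2.148×10^-4 K/W
R_cellular glass = ln(469/449)/(2π×0.0453×1) = 0.1531 K/W
R_outer film = 1/(h_o·2πr_oL) = 1/(21.3×2π×0.469×1) = 0.01593 K/W
R_total = 0.1693 K/W
Q = ΔT/R_total = 159/0.1693

q′ ≈ 939 W/m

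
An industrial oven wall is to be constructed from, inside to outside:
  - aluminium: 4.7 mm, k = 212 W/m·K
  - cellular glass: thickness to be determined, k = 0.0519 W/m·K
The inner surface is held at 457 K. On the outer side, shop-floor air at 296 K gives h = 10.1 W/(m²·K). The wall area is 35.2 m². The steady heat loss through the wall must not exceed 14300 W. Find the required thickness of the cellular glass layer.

L ≈ 15.4 mm

Using the resistance-network approach (series):
R_aluminium = L/(kA) = 0.0047/(212×35.2) = 6.298×10^-7 K/W
R_outer film = 1/(h_o·A) = 1/(10.1×35.2) = 0.002813 K/W
Sum of the known resistances R_other = 0.002813 K/W
Required total resistance R_tot = ΔT/Q_allow = 161/14300 = 0.01126 K/W
R_cellular glass = R_tot − R_other = 0.008445 K/W
L = R·k·A = 0.008445×0.0519×35.2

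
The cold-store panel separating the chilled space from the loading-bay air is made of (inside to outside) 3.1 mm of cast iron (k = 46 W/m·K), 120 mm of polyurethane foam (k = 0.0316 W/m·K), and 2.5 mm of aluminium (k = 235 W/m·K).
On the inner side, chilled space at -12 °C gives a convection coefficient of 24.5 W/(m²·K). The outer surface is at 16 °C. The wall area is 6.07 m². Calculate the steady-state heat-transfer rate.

Q ≈ 44.3 W

Series thermal resistances:
R_inner film = 1/(h_i·A) = 1/(24.5×6.07) = 0.006724 K/W
R_cast iron = L/(kA) = 0.0031/(46×6.07) = 1.11×10^-5 K/W
R_polyurethane foam = L/(kA) = 0.12/(0.0316×6.07) = 0.6256 K/W
R_aluminium = L/(kA) = 0.0025/(235×6.07) = 1.753×10^-6 K/W
R_total = 0.6323 K/W
Q = ΔT / R_total = 28 / 0.6323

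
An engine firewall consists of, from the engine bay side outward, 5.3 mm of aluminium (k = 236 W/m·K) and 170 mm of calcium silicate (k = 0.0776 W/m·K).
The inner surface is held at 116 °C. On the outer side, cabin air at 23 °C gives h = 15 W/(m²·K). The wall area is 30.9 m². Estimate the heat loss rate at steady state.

Series thermal resistances:
R_aluminium = L/(kA) = 0.0053/(236×30.9) = 7.268×10^-7 K/W
R_calcium silicate = L/(kA) = 0.17/(0.0776×30.9) = 0.0709 K/W
R_outer film = 1/(h_o·A) = 1/(15×30.9) = 0.002157 K/W
R_total = 0.07306 K/W
Q = ΔT / R_total = 93 / 0.07306

Q ≈ 1270 W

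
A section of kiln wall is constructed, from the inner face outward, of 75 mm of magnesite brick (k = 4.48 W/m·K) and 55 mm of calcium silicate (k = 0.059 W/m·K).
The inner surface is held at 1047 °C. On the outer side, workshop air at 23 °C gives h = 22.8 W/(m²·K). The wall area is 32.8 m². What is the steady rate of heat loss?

Q ≈ 33800 W

Thermal resistances in series:
R_magnesite brick = L/(kA) = 0.075/(4.48×32.8) = 5.104×10^-4 K/W
R_calcium silicate = L/(kA) = 0.055/(0.059×32.8) = 0.02842 K/W
R_outer film = 1/(h_o·A) = 1/(22.8×32.8) = 0.001337 K/W
R_total = 0.03027 K/W
Q = ΔT / R_total = 1024 / 0.03027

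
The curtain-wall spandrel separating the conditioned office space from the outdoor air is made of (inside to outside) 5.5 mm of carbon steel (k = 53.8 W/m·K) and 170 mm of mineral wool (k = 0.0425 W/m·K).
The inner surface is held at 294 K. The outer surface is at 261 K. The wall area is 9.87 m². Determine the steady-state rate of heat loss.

Model the wall as resistances in series:
R_carbon steel = L/(kA) = 0.0055/(53.8×9.87) = 1.036×10^-5 K/W
R_mineral wool = L/(kA) = 0.17/(0.0425×9.87) = 0.4053 K/W
R_total = 0.4053 K/W
Q = ΔT / R_total = 33 / 0.4053

Q ≈ 81.4 W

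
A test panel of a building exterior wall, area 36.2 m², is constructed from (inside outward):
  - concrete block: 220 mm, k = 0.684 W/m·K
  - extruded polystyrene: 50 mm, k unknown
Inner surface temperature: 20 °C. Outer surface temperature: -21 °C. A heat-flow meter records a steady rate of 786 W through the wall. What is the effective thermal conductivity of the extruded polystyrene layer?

Thermal resistances in series:
R_concrete block = L/(kA) = 0.22/(0.684×36.2) = 0.008885 K/W
Sum of known resistances R_other = 0.008885 K/W
Total R = ΔT/Q = 41/786 = 0.05216 K/W
R_extruded polystyrene = R_total − R_other = 0.04328 K/W
k = L/(R·A) = 0.05/(0.04328×36.2)

k ≈ 0.0319 W/(m·K)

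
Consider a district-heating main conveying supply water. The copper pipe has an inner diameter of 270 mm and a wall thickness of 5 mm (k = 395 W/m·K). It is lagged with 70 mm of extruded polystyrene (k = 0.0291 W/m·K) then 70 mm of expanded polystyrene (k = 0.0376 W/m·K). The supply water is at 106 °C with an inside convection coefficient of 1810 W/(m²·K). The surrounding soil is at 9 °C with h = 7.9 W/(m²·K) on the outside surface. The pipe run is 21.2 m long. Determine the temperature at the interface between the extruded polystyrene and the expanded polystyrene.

T ≈ 44.7 °C

Cylindrical conduction, so R = ln(r₂/r₁)/(2πkL) per layer, in series:
R_inner film = 1/(h_i·2πr₁L) = 1/(1810×2π×0.135×21.2) = 3.072×10^-5 K/W
R_copper pipe wall = ln(140/135)/(2π×395×21.2) = 6.912×10^-7 K/W
R_extruded polystyrene = ln(210/140)/(2π×0.0291×21.2) = 0.1046 K/W
R_expanded polystyrene = ln(280/210)/(2π×0.0376×21.2) = 0.05744 K/W
R_outer film = 1/(h_o·2πr_oL) = 1/(7.9×2π×0.28×21.2) = 0.003394 K/W
R_total = 0.1655 K/W
Q = ΔT/R_total = 97/0.1655
Q = 586 W
T_interface = T_inner − Q·ΣR(inner→interface) = 106 − 586×0.1046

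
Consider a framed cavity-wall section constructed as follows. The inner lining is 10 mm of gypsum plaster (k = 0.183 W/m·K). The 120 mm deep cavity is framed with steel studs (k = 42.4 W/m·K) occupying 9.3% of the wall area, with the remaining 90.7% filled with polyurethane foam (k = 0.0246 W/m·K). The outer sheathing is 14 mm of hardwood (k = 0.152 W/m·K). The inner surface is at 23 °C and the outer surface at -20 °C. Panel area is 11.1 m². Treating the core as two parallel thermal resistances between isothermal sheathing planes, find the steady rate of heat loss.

Q ≈ 2700 W

Sheathing layers in series; stud and cavity paths in parallel between them.
R_inner = 0.01/(0.183×11.1) = 0.004923 K/W
R_stud  = 0.12/(42.4×0.093×11.1) = 0.002742 K/W
R_cav   = 0.12/(0.0246×0.907×11.1) = 0.4845 K/W
1/R_core = 1/R_stud + 1/R_cav → R_core = 0.002726 K/W
R_outer = 0.014/(0.152×11.1) = 0.008298 K/W
R_total = 0.01595 K/W
Q = ΔT/R_total = 43/0.01595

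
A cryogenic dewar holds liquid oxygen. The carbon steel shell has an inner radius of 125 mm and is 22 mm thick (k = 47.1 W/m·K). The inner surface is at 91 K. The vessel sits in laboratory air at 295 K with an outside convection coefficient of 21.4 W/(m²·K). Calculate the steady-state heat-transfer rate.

Q ≈ 1170 W

Each spherical layer contributes R = (1/r_i − 1/r_o)/(4πk):
R_carbon steel shell = (1/0.125 − 1/0.147)/(4π×47.1) = 0.002023 K/W
R_outer film = 1/(h·4πr_o²) = 1/(21.4×4π×0.147²) = 0.1721 K/W
R_total = 0.1741 K/W
Q = ΔT/R_total = 204/0.1741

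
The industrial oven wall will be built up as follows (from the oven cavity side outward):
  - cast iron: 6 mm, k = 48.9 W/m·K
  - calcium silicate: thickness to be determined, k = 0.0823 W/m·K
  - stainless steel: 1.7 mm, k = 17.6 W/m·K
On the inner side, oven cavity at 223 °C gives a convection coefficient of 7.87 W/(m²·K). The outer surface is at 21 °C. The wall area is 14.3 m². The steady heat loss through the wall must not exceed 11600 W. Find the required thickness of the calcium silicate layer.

Model the wall as resistances in series:
R_inner film = 1/(h_i·A) = 1/(7.87×14.3) = 0.008886 K/W
R_cast iron = L/(kA) = 0.006/(48.9×14.3) = 8.58×10^-6 K/W
R_stainless steel = L/(kA) = 0.0017/(17.6×14.3) = 6.755×10^-6 K/W
Sum of the known resistances R_other = 0.008901 K/W
Required total resistance R_tot = ΔT/Q_allow = 202/11600 = 0.01741 K/W
R_calcium silicate = R_tot − R_other = 0.008513 K/W
L = R·k·A = 0.008513×0.0823×14.3

L ≈ 10 mm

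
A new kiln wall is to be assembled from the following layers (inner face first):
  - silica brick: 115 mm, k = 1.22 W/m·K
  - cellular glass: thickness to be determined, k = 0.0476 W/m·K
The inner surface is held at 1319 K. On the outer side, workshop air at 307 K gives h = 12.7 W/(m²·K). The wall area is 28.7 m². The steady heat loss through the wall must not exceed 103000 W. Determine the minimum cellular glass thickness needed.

Series thermal resistances:
R_silica brick = L/(kA) = 0.115/(1.22×28.7) = 0.003284 K/W
R_outer film = 1/(h_o·A) = 1/(12.7×28.7) = 0.002744 K/W
Sum of the known resistances R_other = 0.006028 K/W
Required total resistance R_tot = ΔT/Q_allow = 1012/103000 = 0.009825 K/W
R_cellular glass = R_tot − R_other = 0.003797 K/W
L = R·k·A = 0.003797×0.0476×28.7

L ≈ 5.19 mm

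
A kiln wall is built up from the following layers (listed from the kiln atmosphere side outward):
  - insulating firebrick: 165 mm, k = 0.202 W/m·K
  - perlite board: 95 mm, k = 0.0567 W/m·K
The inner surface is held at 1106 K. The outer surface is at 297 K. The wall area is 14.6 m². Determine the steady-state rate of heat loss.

Q ≈ 4740 W

Using the resistance-network approach (series):
R_insulating firebrick = L/(kA) = 0.165/(0.202×14.6) = 0.05595 K/W
R_perlite board = L/(kA) = 0.095/(0.0567×14.6) = 0.1148 K/W
R_total = 0.1707 K/W
Q = ΔT / R_total = 809 / 0.1707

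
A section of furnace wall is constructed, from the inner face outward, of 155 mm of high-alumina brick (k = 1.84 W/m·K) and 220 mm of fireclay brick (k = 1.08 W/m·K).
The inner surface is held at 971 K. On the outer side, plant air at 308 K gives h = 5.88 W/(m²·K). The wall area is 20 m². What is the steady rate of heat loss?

Using the resistance-network approach (series):
R_high-alumina brick = L/(kA) = 0.155/(1.84×20) = 0.004212 K/W
R_fireclay brick = L/(kA) = 0.22/(1.08×20) = 0.01019 K/W
R_outer film = 1/(h_o·A) = 1/(5.88×20) = 0.008503 K/W
R_total = 0.0229 K/W
Q = ΔT / R_total = 663 / 0.0229

Q ≈ 29000 W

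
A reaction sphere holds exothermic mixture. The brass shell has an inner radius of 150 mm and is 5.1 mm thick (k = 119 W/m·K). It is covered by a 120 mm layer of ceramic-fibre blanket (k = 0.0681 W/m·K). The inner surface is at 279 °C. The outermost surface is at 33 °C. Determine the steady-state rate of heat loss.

Q ≈ 74.9 W

Radial (spherical) resistances in series:
R_brass shell = (1/0.15 − 1/0.1551)/(4π×119) = 1.466×10^-4 K/W
R_ceramic-fibre blanket = (1/0.1551 − 1/0.2751)/(4π×0.0681) = 3.286 K/W
R_total = 3.287 K/W
Q = ΔT/R_total = 246/3.287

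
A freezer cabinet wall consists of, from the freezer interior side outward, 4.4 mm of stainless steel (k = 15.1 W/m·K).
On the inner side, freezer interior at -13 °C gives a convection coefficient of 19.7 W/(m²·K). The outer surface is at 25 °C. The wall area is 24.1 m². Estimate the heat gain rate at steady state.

Treating each layer as a thermal resistance in series:
R_inner film = 1/(h_i·A) = 1/(19.7×24.1) = 0.002106 K/W
R_stainless steel = L/(kA) = 0.0044/(15.1×24.1) = 1.209×10^-5 K/W
R_total = 0.002118 K/W
Q = ΔT / R_total = 38 / 0.002118

Q ≈ 17900 W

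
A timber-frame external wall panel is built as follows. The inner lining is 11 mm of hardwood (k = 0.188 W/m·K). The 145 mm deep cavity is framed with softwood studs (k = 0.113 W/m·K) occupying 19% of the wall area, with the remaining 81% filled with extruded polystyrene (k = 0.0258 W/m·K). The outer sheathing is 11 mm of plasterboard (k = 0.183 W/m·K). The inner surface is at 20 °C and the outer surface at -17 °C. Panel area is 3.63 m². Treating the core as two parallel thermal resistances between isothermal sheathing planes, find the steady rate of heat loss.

Sheathing layers in series; stud and cavity paths in parallel between them.
R_inner = 0.011/(0.188×3.63) = 0.01612 K/W
R_stud  = 0.145/(0.113×0.19×3.63) = 1.86 K/W
R_cav   = 0.145/(0.0258×0.81×3.63) = 1.911 K/W
1/R_core = 1/R_stud + 1/R_cav → R_core = 0.9428 K/W
R_outer = 0.011/(0.183×3.63) = 0.01656 K/W
R_total = 0.9755 K/W
Q = ΔT/R_total = 37/0.9755

Q ≈ 37.9 W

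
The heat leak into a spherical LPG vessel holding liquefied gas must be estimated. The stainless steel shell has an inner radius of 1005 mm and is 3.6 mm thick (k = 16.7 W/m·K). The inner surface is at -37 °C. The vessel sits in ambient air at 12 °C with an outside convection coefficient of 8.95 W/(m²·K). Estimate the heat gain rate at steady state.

Q ≈ 5600 W

Radial (spherical) resistances in series:
R_stainless steel shell = (1/1.005 − 1/1.0086)/(4π×16.7) = 1.692×10^-5 K/W
R_outer film = 1/(h·4πr_o²) = 1/(8.95×4π×1.0086²) = 0.00874 K/W
R_total = 0.008757 K/W
Q = ΔT/R_total = 49/0.008757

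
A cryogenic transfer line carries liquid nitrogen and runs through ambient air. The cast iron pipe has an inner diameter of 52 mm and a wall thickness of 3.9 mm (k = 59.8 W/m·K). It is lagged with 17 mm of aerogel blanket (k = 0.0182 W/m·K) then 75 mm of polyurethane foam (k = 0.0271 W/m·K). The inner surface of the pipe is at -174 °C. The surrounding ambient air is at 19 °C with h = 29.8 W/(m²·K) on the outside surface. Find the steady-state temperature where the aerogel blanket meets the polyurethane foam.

For a radial system each layer contributes R = ln(r_out/r_in)/(2πkL); films add R = 1/(hA).
R_cast iron pipe wall = ln(29.9/26)/(2π×59.8×1) = 3.72×10^-4 K/W
R_aerogel blanket = ln(46.9/29.9)/(2π×0.0182×1) = 3.937 K/W
R_polyurethane foam = ln(121.9/46.9)/(2π×0.0271×1) = 5.61 K/W
R_outer film = 1/(h_o·2πr_oL) = 1/(29.8×2π×0.1219×1) = 0.04381 K/W
R_total = 9.59 K/W
Q = ΔT/R_total = 193/9.59
Q = 20.1 W/m
T_interface = T_inner + Q·ΣR(inner→interface) = -174 + 20.1×3.937

T ≈ -94.8 °C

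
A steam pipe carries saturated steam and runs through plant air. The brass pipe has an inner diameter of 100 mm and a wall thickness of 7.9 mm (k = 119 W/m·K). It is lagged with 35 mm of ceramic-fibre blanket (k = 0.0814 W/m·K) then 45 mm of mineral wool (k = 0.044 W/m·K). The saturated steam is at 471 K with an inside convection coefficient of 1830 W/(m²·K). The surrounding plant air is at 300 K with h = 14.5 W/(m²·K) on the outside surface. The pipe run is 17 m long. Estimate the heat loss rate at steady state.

Per-layer cylindrical resistances, series-summed:
R_inner film = 1/(h_i·2πr₁L) = 1/(1830×2π×0.05×17) = 1.023×10^-4 K/W
R_brass pipe wall = ln(57.9/50)/(2π×119×17) = 1.154×10^-5 K/W
R_ceramic-fibre blanket = ln(92.9/57.9)/(2π×0.0814×17) = 0.05438 K/W
R_mineral wool = ln(137.9/92.9)/(2π×0.044×17) = 0.08405 K/W
R_outer film = 1/(h_o·2πr_oL) = 1/(14.5×2π×0.1379×17) = 0.004682 K/W
R_total = 0.1432 K/W
Q = ΔT/R_total = 171/0.1432

Q ≈ 1190 W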